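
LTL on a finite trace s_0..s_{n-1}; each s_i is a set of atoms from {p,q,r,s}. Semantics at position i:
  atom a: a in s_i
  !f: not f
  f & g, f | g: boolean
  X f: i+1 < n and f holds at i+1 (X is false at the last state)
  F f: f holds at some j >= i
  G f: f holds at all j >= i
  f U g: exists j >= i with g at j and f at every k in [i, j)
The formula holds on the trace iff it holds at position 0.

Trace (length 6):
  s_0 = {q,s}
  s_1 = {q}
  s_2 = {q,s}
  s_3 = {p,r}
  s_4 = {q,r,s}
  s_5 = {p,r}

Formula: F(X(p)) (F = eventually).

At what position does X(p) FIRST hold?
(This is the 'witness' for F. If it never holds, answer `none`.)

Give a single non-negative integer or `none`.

s_0={q,s}: X(p)=False p=False
s_1={q}: X(p)=False p=False
s_2={q,s}: X(p)=True p=False
s_3={p,r}: X(p)=False p=True
s_4={q,r,s}: X(p)=True p=False
s_5={p,r}: X(p)=False p=True
F(X(p)) holds; first witness at position 2.

Answer: 2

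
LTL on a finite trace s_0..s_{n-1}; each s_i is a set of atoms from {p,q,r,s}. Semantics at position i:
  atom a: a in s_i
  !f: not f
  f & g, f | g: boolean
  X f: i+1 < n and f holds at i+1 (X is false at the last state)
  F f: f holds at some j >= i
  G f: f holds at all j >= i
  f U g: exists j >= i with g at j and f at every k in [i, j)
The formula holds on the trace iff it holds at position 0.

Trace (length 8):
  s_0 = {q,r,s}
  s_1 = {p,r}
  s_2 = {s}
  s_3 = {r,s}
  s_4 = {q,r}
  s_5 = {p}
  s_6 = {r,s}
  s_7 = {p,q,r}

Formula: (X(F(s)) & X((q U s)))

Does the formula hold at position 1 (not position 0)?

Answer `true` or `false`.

Answer: true

Derivation:
s_0={q,r,s}: (X(F(s)) & X((q U s)))=False X(F(s))=True F(s)=True s=True X((q U s))=False (q U s)=True q=True
s_1={p,r}: (X(F(s)) & X((q U s)))=True X(F(s))=True F(s)=True s=False X((q U s))=True (q U s)=False q=False
s_2={s}: (X(F(s)) & X((q U s)))=True X(F(s))=True F(s)=True s=True X((q U s))=True (q U s)=True q=False
s_3={r,s}: (X(F(s)) & X((q U s)))=False X(F(s))=True F(s)=True s=True X((q U s))=False (q U s)=True q=False
s_4={q,r}: (X(F(s)) & X((q U s)))=False X(F(s))=True F(s)=True s=False X((q U s))=False (q U s)=False q=True
s_5={p}: (X(F(s)) & X((q U s)))=True X(F(s))=True F(s)=True s=False X((q U s))=True (q U s)=False q=False
s_6={r,s}: (X(F(s)) & X((q U s)))=False X(F(s))=False F(s)=True s=True X((q U s))=False (q U s)=True q=False
s_7={p,q,r}: (X(F(s)) & X((q U s)))=False X(F(s))=False F(s)=False s=False X((q U s))=False (q U s)=False q=True
Evaluating at position 1: result = True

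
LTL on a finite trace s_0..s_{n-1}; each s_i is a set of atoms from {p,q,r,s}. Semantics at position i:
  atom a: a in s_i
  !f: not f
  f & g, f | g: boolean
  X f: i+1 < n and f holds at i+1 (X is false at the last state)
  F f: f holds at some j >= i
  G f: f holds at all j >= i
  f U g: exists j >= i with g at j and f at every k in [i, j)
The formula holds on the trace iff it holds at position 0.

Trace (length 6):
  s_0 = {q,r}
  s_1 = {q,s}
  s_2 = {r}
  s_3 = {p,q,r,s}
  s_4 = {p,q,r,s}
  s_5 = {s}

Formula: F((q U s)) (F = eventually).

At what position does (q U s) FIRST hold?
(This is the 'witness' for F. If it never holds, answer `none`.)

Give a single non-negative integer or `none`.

Answer: 0

Derivation:
s_0={q,r}: (q U s)=True q=True s=False
s_1={q,s}: (q U s)=True q=True s=True
s_2={r}: (q U s)=False q=False s=False
s_3={p,q,r,s}: (q U s)=True q=True s=True
s_4={p,q,r,s}: (q U s)=True q=True s=True
s_5={s}: (q U s)=True q=False s=True
F((q U s)) holds; first witness at position 0.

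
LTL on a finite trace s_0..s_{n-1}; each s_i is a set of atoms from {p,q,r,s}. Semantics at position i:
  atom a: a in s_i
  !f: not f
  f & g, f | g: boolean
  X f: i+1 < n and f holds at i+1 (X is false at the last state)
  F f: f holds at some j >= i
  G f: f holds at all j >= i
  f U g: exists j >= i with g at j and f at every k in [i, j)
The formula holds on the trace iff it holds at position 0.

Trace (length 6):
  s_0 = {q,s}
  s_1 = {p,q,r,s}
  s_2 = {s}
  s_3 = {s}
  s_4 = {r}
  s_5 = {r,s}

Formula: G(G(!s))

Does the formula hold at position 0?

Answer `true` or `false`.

s_0={q,s}: G(G(!s))=False G(!s)=False !s=False s=True
s_1={p,q,r,s}: G(G(!s))=False G(!s)=False !s=False s=True
s_2={s}: G(G(!s))=False G(!s)=False !s=False s=True
s_3={s}: G(G(!s))=False G(!s)=False !s=False s=True
s_4={r}: G(G(!s))=False G(!s)=False !s=True s=False
s_5={r,s}: G(G(!s))=False G(!s)=False !s=False s=True

Answer: false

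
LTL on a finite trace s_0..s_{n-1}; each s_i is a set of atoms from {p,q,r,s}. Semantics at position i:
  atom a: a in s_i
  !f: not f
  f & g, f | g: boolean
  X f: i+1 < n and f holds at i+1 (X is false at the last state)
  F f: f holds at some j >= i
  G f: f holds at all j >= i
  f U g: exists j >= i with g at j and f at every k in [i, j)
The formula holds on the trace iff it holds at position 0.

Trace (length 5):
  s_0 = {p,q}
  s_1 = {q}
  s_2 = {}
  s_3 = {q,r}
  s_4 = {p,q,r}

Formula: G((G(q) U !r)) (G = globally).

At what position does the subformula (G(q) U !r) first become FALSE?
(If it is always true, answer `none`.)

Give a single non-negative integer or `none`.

Answer: 3

Derivation:
s_0={p,q}: (G(q) U !r)=True G(q)=False q=True !r=True r=False
s_1={q}: (G(q) U !r)=True G(q)=False q=True !r=True r=False
s_2={}: (G(q) U !r)=True G(q)=False q=False !r=True r=False
s_3={q,r}: (G(q) U !r)=False G(q)=True q=True !r=False r=True
s_4={p,q,r}: (G(q) U !r)=False G(q)=True q=True !r=False r=True
G((G(q) U !r)) holds globally = False
First violation at position 3.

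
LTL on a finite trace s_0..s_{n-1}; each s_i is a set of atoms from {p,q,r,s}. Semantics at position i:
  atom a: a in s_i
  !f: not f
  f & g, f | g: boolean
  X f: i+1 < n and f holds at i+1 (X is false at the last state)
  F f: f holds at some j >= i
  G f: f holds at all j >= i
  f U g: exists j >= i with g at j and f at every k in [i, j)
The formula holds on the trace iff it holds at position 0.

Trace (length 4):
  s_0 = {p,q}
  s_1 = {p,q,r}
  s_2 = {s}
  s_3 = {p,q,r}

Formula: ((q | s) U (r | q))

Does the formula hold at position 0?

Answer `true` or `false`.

s_0={p,q}: ((q | s) U (r | q))=True (q | s)=True q=True s=False (r | q)=True r=False
s_1={p,q,r}: ((q | s) U (r | q))=True (q | s)=True q=True s=False (r | q)=True r=True
s_2={s}: ((q | s) U (r | q))=True (q | s)=True q=False s=True (r | q)=False r=False
s_3={p,q,r}: ((q | s) U (r | q))=True (q | s)=True q=True s=False (r | q)=True r=True

Answer: true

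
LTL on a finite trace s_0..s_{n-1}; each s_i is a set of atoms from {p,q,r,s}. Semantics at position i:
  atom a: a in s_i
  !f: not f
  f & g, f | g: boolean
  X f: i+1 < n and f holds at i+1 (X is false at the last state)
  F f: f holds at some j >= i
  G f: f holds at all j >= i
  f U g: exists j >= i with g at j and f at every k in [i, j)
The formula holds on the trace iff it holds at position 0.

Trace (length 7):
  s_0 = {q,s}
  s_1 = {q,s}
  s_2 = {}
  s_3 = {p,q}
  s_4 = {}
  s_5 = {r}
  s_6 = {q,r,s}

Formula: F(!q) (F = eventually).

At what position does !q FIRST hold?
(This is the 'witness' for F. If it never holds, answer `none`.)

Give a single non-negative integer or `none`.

s_0={q,s}: !q=False q=True
s_1={q,s}: !q=False q=True
s_2={}: !q=True q=False
s_3={p,q}: !q=False q=True
s_4={}: !q=True q=False
s_5={r}: !q=True q=False
s_6={q,r,s}: !q=False q=True
F(!q) holds; first witness at position 2.

Answer: 2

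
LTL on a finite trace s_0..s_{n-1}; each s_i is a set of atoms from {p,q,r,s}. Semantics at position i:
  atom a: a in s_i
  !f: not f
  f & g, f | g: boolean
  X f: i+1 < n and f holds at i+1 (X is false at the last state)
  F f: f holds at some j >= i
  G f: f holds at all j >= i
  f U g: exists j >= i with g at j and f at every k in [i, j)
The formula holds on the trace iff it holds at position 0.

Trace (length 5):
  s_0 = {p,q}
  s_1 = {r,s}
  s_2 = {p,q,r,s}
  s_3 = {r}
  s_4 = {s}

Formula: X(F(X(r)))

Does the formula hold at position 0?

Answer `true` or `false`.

s_0={p,q}: X(F(X(r)))=True F(X(r))=True X(r)=True r=False
s_1={r,s}: X(F(X(r)))=True F(X(r))=True X(r)=True r=True
s_2={p,q,r,s}: X(F(X(r)))=False F(X(r))=True X(r)=True r=True
s_3={r}: X(F(X(r)))=False F(X(r))=False X(r)=False r=True
s_4={s}: X(F(X(r)))=False F(X(r))=False X(r)=False r=False

Answer: true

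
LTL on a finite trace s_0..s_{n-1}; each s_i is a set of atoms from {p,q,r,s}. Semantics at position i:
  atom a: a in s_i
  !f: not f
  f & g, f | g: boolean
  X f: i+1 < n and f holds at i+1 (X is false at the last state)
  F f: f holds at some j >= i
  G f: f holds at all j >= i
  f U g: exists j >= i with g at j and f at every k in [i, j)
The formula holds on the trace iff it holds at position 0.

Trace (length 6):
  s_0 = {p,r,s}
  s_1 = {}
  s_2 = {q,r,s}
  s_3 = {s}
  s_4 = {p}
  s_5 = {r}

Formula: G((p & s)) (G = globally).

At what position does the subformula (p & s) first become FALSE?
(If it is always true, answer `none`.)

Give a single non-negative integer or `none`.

Answer: 1

Derivation:
s_0={p,r,s}: (p & s)=True p=True s=True
s_1={}: (p & s)=False p=False s=False
s_2={q,r,s}: (p & s)=False p=False s=True
s_3={s}: (p & s)=False p=False s=True
s_4={p}: (p & s)=False p=True s=False
s_5={r}: (p & s)=False p=False s=False
G((p & s)) holds globally = False
First violation at position 1.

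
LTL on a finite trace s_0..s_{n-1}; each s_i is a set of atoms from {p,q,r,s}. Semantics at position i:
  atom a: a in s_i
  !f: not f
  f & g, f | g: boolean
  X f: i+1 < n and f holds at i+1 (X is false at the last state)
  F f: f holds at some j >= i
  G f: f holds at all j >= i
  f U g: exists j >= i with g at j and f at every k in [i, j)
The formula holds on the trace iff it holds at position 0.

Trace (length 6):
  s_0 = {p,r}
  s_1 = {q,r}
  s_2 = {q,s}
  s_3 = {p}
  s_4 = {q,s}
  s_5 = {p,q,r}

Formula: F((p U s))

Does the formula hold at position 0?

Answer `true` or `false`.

Answer: true

Derivation:
s_0={p,r}: F((p U s))=True (p U s)=False p=True s=False
s_1={q,r}: F((p U s))=True (p U s)=False p=False s=False
s_2={q,s}: F((p U s))=True (p U s)=True p=False s=True
s_3={p}: F((p U s))=True (p U s)=True p=True s=False
s_4={q,s}: F((p U s))=True (p U s)=True p=False s=True
s_5={p,q,r}: F((p U s))=False (p U s)=False p=True s=False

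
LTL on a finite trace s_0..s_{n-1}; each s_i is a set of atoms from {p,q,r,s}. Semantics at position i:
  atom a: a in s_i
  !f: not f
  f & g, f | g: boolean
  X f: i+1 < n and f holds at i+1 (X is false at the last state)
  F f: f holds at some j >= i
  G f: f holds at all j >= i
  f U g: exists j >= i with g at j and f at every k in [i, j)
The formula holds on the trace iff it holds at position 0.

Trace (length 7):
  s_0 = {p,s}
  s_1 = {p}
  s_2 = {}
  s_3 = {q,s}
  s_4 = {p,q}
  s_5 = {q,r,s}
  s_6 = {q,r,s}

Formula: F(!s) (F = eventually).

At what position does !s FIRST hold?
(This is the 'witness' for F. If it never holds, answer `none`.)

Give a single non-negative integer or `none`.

Answer: 1

Derivation:
s_0={p,s}: !s=False s=True
s_1={p}: !s=True s=False
s_2={}: !s=True s=False
s_3={q,s}: !s=False s=True
s_4={p,q}: !s=True s=False
s_5={q,r,s}: !s=False s=True
s_6={q,r,s}: !s=False s=True
F(!s) holds; first witness at position 1.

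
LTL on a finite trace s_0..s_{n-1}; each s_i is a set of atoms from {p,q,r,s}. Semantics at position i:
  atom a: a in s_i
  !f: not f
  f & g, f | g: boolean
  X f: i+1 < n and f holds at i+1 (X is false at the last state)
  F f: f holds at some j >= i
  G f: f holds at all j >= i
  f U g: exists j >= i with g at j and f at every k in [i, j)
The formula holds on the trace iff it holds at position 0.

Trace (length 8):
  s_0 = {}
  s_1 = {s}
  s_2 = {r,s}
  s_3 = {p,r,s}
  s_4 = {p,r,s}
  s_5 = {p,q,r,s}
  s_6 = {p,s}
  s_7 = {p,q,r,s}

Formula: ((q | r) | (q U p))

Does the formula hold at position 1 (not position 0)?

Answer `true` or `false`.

Answer: false

Derivation:
s_0={}: ((q | r) | (q U p))=False (q | r)=False q=False r=False (q U p)=False p=False
s_1={s}: ((q | r) | (q U p))=False (q | r)=False q=False r=False (q U p)=False p=False
s_2={r,s}: ((q | r) | (q U p))=True (q | r)=True q=False r=True (q U p)=False p=False
s_3={p,r,s}: ((q | r) | (q U p))=True (q | r)=True q=False r=True (q U p)=True p=True
s_4={p,r,s}: ((q | r) | (q U p))=True (q | r)=True q=False r=True (q U p)=True p=True
s_5={p,q,r,s}: ((q | r) | (q U p))=True (q | r)=True q=True r=True (q U p)=True p=True
s_6={p,s}: ((q | r) | (q U p))=True (q | r)=False q=False r=False (q U p)=True p=True
s_7={p,q,r,s}: ((q | r) | (q U p))=True (q | r)=True q=True r=True (q U p)=True p=True
Evaluating at position 1: result = False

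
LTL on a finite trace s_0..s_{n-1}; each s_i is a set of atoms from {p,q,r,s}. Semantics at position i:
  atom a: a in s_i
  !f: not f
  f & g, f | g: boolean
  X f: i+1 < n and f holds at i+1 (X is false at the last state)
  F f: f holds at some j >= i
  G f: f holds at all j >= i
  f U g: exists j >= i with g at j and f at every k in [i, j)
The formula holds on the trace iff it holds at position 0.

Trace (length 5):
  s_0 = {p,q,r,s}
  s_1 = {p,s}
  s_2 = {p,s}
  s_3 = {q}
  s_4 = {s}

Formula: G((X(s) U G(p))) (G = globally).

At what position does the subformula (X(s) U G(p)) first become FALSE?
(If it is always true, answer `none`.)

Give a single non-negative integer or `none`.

Answer: 0

Derivation:
s_0={p,q,r,s}: (X(s) U G(p))=False X(s)=True s=True G(p)=False p=True
s_1={p,s}: (X(s) U G(p))=False X(s)=True s=True G(p)=False p=True
s_2={p,s}: (X(s) U G(p))=False X(s)=False s=True G(p)=False p=True
s_3={q}: (X(s) U G(p))=False X(s)=True s=False G(p)=False p=False
s_4={s}: (X(s) U G(p))=False X(s)=False s=True G(p)=False p=False
G((X(s) U G(p))) holds globally = False
First violation at position 0.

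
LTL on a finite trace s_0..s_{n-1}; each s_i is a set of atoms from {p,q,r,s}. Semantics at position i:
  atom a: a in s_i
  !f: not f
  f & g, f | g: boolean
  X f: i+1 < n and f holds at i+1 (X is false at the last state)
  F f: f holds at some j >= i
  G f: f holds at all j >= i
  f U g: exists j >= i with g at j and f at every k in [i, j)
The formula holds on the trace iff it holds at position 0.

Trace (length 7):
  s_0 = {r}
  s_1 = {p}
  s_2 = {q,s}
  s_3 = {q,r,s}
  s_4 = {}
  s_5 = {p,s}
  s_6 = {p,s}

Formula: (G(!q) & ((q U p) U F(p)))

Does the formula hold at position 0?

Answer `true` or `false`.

Answer: false

Derivation:
s_0={r}: (G(!q) & ((q U p) U F(p)))=False G(!q)=False !q=True q=False ((q U p) U F(p))=True (q U p)=False p=False F(p)=True
s_1={p}: (G(!q) & ((q U p) U F(p)))=False G(!q)=False !q=True q=False ((q U p) U F(p))=True (q U p)=True p=True F(p)=True
s_2={q,s}: (G(!q) & ((q U p) U F(p)))=False G(!q)=False !q=False q=True ((q U p) U F(p))=True (q U p)=False p=False F(p)=True
s_3={q,r,s}: (G(!q) & ((q U p) U F(p)))=False G(!q)=False !q=False q=True ((q U p) U F(p))=True (q U p)=False p=False F(p)=True
s_4={}: (G(!q) & ((q U p) U F(p)))=True G(!q)=True !q=True q=False ((q U p) U F(p))=True (q U p)=False p=False F(p)=True
s_5={p,s}: (G(!q) & ((q U p) U F(p)))=True G(!q)=True !q=True q=False ((q U p) U F(p))=True (q U p)=True p=True F(p)=True
s_6={p,s}: (G(!q) & ((q U p) U F(p)))=True G(!q)=True !q=True q=False ((q U p) U F(p))=True (q U p)=True p=True F(p)=True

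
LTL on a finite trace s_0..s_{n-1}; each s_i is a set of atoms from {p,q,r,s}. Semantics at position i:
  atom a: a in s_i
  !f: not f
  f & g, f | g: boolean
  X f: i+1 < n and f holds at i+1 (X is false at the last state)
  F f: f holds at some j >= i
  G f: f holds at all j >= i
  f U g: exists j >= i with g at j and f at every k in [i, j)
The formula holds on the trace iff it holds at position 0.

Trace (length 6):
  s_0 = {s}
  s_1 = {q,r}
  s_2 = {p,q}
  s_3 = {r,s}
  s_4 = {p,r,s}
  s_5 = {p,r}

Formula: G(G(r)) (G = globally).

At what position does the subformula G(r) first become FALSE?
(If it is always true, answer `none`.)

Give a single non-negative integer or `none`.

Answer: 0

Derivation:
s_0={s}: G(r)=False r=False
s_1={q,r}: G(r)=False r=True
s_2={p,q}: G(r)=False r=False
s_3={r,s}: G(r)=True r=True
s_4={p,r,s}: G(r)=True r=True
s_5={p,r}: G(r)=True r=True
G(G(r)) holds globally = False
First violation at position 0.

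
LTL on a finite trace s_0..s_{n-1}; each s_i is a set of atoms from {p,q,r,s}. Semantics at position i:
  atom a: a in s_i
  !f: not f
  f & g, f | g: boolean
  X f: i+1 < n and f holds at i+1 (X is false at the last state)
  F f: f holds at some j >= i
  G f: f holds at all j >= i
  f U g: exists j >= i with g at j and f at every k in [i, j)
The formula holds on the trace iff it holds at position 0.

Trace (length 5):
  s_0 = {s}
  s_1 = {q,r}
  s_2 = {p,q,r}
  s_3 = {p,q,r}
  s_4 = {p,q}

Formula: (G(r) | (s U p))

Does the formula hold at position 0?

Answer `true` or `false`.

s_0={s}: (G(r) | (s U p))=False G(r)=False r=False (s U p)=False s=True p=False
s_1={q,r}: (G(r) | (s U p))=False G(r)=False r=True (s U p)=False s=False p=False
s_2={p,q,r}: (G(r) | (s U p))=True G(r)=False r=True (s U p)=True s=False p=True
s_3={p,q,r}: (G(r) | (s U p))=True G(r)=False r=True (s U p)=True s=False p=True
s_4={p,q}: (G(r) | (s U p))=True G(r)=False r=False (s U p)=True s=False p=True

Answer: false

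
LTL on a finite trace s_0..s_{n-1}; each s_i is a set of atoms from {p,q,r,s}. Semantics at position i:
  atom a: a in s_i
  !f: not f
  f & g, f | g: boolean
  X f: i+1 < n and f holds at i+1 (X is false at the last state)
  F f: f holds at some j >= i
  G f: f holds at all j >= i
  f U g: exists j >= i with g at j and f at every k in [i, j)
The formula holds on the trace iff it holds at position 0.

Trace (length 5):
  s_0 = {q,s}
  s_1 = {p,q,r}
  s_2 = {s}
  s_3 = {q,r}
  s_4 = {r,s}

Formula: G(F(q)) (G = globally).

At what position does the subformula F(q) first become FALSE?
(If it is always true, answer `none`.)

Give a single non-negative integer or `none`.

Answer: 4

Derivation:
s_0={q,s}: F(q)=True q=True
s_1={p,q,r}: F(q)=True q=True
s_2={s}: F(q)=True q=False
s_3={q,r}: F(q)=True q=True
s_4={r,s}: F(q)=False q=False
G(F(q)) holds globally = False
First violation at position 4.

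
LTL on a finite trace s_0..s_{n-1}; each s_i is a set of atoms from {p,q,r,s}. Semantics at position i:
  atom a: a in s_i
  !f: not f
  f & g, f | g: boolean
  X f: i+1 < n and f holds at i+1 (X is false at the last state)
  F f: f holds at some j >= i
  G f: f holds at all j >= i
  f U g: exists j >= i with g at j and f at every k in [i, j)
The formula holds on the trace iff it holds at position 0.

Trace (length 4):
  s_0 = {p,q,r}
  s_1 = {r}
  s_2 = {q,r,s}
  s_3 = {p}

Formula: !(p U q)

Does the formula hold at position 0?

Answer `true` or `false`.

Answer: false

Derivation:
s_0={p,q,r}: !(p U q)=False (p U q)=True p=True q=True
s_1={r}: !(p U q)=True (p U q)=False p=False q=False
s_2={q,r,s}: !(p U q)=False (p U q)=True p=False q=True
s_3={p}: !(p U q)=True (p U q)=False p=True q=False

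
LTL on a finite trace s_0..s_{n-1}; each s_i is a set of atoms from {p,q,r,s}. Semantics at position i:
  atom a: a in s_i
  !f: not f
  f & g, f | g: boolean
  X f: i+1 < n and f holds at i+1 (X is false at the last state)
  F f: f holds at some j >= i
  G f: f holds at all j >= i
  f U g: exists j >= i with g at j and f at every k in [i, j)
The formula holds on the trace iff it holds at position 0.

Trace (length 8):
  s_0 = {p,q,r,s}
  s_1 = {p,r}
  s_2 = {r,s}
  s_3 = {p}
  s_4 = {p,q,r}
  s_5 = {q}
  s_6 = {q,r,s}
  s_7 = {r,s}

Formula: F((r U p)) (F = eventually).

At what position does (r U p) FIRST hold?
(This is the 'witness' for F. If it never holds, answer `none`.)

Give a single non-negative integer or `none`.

s_0={p,q,r,s}: (r U p)=True r=True p=True
s_1={p,r}: (r U p)=True r=True p=True
s_2={r,s}: (r U p)=True r=True p=False
s_3={p}: (r U p)=True r=False p=True
s_4={p,q,r}: (r U p)=True r=True p=True
s_5={q}: (r U p)=False r=False p=False
s_6={q,r,s}: (r U p)=False r=True p=False
s_7={r,s}: (r U p)=False r=True p=False
F((r U p)) holds; first witness at position 0.

Answer: 0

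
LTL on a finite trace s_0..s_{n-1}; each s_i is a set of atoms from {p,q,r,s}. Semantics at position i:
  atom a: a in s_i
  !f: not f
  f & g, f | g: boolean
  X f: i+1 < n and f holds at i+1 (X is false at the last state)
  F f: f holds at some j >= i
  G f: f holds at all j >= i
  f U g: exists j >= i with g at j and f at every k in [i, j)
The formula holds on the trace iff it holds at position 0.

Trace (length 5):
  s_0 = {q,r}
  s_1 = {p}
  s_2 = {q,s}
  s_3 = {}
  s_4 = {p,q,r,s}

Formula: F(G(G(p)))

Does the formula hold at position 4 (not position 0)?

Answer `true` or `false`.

s_0={q,r}: F(G(G(p)))=True G(G(p))=False G(p)=False p=False
s_1={p}: F(G(G(p)))=True G(G(p))=False G(p)=False p=True
s_2={q,s}: F(G(G(p)))=True G(G(p))=False G(p)=False p=False
s_3={}: F(G(G(p)))=True G(G(p))=False G(p)=False p=False
s_4={p,q,r,s}: F(G(G(p)))=True G(G(p))=True G(p)=True p=True
Evaluating at position 4: result = True

Answer: true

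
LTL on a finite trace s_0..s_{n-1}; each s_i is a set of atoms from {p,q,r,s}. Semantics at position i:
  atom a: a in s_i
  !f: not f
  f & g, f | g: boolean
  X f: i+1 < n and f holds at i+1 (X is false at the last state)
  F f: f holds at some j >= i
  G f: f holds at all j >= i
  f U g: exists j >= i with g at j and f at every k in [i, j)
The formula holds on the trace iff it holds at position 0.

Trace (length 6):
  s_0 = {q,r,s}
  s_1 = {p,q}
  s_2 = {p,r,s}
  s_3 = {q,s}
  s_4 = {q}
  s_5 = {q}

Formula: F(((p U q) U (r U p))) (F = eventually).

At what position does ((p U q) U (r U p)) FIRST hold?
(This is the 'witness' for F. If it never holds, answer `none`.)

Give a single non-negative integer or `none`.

Answer: 0

Derivation:
s_0={q,r,s}: ((p U q) U (r U p))=True (p U q)=True p=False q=True (r U p)=True r=True
s_1={p,q}: ((p U q) U (r U p))=True (p U q)=True p=True q=True (r U p)=True r=False
s_2={p,r,s}: ((p U q) U (r U p))=True (p U q)=True p=True q=False (r U p)=True r=True
s_3={q,s}: ((p U q) U (r U p))=False (p U q)=True p=False q=True (r U p)=False r=False
s_4={q}: ((p U q) U (r U p))=False (p U q)=True p=False q=True (r U p)=False r=False
s_5={q}: ((p U q) U (r U p))=False (p U q)=True p=False q=True (r U p)=False r=False
F(((p U q) U (r U p))) holds; first witness at position 0.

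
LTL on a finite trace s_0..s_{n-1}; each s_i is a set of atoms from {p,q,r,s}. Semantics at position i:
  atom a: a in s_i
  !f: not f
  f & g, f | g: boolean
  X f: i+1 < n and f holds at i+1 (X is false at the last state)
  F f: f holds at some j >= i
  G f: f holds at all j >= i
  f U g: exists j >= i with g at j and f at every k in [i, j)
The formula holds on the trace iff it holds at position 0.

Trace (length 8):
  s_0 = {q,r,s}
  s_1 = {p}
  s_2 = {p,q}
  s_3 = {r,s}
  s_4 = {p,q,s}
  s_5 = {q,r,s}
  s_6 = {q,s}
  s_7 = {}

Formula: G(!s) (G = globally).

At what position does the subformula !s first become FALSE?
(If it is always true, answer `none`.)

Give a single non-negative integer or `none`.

Answer: 0

Derivation:
s_0={q,r,s}: !s=False s=True
s_1={p}: !s=True s=False
s_2={p,q}: !s=True s=False
s_3={r,s}: !s=False s=True
s_4={p,q,s}: !s=False s=True
s_5={q,r,s}: !s=False s=True
s_6={q,s}: !s=False s=True
s_7={}: !s=True s=False
G(!s) holds globally = False
First violation at position 0.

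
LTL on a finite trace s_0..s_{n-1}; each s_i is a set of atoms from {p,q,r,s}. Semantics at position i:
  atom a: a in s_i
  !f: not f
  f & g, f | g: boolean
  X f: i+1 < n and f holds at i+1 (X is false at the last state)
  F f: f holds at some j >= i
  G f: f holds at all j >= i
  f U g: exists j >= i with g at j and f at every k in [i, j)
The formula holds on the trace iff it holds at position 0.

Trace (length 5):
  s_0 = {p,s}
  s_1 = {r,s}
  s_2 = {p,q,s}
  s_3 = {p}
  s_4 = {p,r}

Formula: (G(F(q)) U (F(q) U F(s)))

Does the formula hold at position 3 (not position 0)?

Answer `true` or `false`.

s_0={p,s}: (G(F(q)) U (F(q) U F(s)))=True G(F(q))=False F(q)=True q=False (F(q) U F(s))=True F(s)=True s=True
s_1={r,s}: (G(F(q)) U (F(q) U F(s)))=True G(F(q))=False F(q)=True q=False (F(q) U F(s))=True F(s)=True s=True
s_2={p,q,s}: (G(F(q)) U (F(q) U F(s)))=True G(F(q))=False F(q)=True q=True (F(q) U F(s))=True F(s)=True s=True
s_3={p}: (G(F(q)) U (F(q) U F(s)))=False G(F(q))=False F(q)=False q=False (F(q) U F(s))=False F(s)=False s=False
s_4={p,r}: (G(F(q)) U (F(q) U F(s)))=False G(F(q))=False F(q)=False q=False (F(q) U F(s))=False F(s)=False s=False
Evaluating at position 3: result = False

Answer: false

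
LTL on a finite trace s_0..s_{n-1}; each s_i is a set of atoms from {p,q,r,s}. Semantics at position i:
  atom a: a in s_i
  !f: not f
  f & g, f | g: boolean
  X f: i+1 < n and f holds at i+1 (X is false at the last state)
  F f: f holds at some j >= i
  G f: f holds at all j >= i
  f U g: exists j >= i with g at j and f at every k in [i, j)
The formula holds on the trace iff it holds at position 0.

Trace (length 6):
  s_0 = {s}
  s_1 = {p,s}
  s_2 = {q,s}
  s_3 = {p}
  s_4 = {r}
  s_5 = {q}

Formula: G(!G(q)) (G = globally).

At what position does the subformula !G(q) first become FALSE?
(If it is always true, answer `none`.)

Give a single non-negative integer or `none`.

s_0={s}: !G(q)=True G(q)=False q=False
s_1={p,s}: !G(q)=True G(q)=False q=False
s_2={q,s}: !G(q)=True G(q)=False q=True
s_3={p}: !G(q)=True G(q)=False q=False
s_4={r}: !G(q)=True G(q)=False q=False
s_5={q}: !G(q)=False G(q)=True q=True
G(!G(q)) holds globally = False
First violation at position 5.

Answer: 5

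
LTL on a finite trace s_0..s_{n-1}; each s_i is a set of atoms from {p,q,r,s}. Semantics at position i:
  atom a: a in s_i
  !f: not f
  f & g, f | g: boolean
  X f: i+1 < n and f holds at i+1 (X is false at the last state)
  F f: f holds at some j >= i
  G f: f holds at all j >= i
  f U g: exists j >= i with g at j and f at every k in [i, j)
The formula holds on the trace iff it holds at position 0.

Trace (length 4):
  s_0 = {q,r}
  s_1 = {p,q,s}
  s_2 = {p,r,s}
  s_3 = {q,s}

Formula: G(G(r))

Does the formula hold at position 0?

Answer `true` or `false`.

s_0={q,r}: G(G(r))=False G(r)=False r=True
s_1={p,q,s}: G(G(r))=False G(r)=False r=False
s_2={p,r,s}: G(G(r))=False G(r)=False r=True
s_3={q,s}: G(G(r))=False G(r)=False r=False

Answer: false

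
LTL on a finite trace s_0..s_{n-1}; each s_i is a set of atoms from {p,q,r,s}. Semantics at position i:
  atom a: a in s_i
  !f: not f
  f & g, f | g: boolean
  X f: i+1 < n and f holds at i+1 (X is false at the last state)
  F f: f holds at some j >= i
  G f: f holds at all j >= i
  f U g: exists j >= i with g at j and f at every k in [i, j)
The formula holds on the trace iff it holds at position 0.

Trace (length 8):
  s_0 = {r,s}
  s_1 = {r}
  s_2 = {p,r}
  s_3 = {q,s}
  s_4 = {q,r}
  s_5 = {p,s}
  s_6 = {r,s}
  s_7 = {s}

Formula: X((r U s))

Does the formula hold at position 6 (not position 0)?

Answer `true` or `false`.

s_0={r,s}: X((r U s))=True (r U s)=True r=True s=True
s_1={r}: X((r U s))=True (r U s)=True r=True s=False
s_2={p,r}: X((r U s))=True (r U s)=True r=True s=False
s_3={q,s}: X((r U s))=True (r U s)=True r=False s=True
s_4={q,r}: X((r U s))=True (r U s)=True r=True s=False
s_5={p,s}: X((r U s))=True (r U s)=True r=False s=True
s_6={r,s}: X((r U s))=True (r U s)=True r=True s=True
s_7={s}: X((r U s))=False (r U s)=True r=False s=True
Evaluating at position 6: result = True

Answer: true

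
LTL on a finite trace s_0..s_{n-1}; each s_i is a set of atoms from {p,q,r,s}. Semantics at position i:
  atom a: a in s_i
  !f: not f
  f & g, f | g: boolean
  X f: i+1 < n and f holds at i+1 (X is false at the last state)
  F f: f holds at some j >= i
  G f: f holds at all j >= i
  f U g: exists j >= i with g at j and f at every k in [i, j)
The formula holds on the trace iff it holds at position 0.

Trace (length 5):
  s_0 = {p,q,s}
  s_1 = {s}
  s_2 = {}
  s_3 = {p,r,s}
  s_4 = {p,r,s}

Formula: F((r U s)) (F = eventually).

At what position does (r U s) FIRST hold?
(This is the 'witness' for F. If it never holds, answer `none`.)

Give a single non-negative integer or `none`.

Answer: 0

Derivation:
s_0={p,q,s}: (r U s)=True r=False s=True
s_1={s}: (r U s)=True r=False s=True
s_2={}: (r U s)=False r=False s=False
s_3={p,r,s}: (r U s)=True r=True s=True
s_4={p,r,s}: (r U s)=True r=True s=True
F((r U s)) holds; first witness at position 0.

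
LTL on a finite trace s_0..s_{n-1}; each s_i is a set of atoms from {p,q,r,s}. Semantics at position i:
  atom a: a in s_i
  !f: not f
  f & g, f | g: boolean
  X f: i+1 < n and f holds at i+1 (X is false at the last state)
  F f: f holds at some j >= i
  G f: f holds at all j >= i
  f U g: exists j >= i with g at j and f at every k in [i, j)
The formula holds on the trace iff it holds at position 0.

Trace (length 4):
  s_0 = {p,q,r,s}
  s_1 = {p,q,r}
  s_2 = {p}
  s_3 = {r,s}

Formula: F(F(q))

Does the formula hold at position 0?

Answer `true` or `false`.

Answer: true

Derivation:
s_0={p,q,r,s}: F(F(q))=True F(q)=True q=True
s_1={p,q,r}: F(F(q))=True F(q)=True q=True
s_2={p}: F(F(q))=False F(q)=False q=False
s_3={r,s}: F(F(q))=False F(q)=False q=False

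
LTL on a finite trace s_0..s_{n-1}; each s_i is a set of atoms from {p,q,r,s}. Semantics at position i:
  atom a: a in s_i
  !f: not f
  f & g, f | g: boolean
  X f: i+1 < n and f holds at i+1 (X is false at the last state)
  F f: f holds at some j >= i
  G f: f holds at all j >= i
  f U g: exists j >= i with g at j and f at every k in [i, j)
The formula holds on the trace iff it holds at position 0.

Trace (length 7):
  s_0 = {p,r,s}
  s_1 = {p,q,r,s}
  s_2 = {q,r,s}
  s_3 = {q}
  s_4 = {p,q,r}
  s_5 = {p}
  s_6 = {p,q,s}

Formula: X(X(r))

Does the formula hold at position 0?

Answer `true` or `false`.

Answer: true

Derivation:
s_0={p,r,s}: X(X(r))=True X(r)=True r=True
s_1={p,q,r,s}: X(X(r))=False X(r)=True r=True
s_2={q,r,s}: X(X(r))=True X(r)=False r=True
s_3={q}: X(X(r))=False X(r)=True r=False
s_4={p,q,r}: X(X(r))=False X(r)=False r=True
s_5={p}: X(X(r))=False X(r)=False r=False
s_6={p,q,s}: X(X(r))=False X(r)=False r=False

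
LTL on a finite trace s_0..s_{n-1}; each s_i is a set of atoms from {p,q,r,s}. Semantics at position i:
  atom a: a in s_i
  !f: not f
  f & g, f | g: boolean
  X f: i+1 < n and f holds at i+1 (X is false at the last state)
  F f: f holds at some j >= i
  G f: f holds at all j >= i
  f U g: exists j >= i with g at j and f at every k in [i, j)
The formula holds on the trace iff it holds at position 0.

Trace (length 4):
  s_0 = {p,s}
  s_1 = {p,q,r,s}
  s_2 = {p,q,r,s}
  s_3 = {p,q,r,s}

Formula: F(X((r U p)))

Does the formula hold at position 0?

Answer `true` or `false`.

Answer: true

Derivation:
s_0={p,s}: F(X((r U p)))=True X((r U p))=True (r U p)=True r=False p=True
s_1={p,q,r,s}: F(X((r U p)))=True X((r U p))=True (r U p)=True r=True p=True
s_2={p,q,r,s}: F(X((r U p)))=True X((r U p))=True (r U p)=True r=True p=True
s_3={p,q,r,s}: F(X((r U p)))=False X((r U p))=False (r U p)=True r=True p=True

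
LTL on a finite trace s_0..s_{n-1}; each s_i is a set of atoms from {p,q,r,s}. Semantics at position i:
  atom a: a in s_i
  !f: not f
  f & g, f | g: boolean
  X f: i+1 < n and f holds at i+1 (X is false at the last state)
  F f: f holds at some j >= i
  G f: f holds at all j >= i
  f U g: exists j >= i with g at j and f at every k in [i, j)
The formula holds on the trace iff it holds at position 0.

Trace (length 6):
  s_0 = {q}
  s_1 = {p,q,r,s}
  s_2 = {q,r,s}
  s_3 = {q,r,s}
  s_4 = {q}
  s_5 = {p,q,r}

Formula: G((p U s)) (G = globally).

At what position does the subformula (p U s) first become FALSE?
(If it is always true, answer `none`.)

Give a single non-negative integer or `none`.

s_0={q}: (p U s)=False p=False s=False
s_1={p,q,r,s}: (p U s)=True p=True s=True
s_2={q,r,s}: (p U s)=True p=False s=True
s_3={q,r,s}: (p U s)=True p=False s=True
s_4={q}: (p U s)=False p=False s=False
s_5={p,q,r}: (p U s)=False p=True s=False
G((p U s)) holds globally = False
First violation at position 0.

Answer: 0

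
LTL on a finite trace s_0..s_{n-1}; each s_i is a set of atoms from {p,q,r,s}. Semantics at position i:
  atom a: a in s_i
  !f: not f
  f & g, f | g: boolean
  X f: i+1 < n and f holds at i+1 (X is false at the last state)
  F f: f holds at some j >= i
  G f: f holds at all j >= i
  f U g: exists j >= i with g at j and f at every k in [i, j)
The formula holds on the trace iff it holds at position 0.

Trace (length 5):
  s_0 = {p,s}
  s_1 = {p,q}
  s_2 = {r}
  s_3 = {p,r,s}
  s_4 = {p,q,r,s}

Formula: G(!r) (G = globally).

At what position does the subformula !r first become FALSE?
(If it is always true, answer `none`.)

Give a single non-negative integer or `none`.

Answer: 2

Derivation:
s_0={p,s}: !r=True r=False
s_1={p,q}: !r=True r=False
s_2={r}: !r=False r=True
s_3={p,r,s}: !r=False r=True
s_4={p,q,r,s}: !r=False r=True
G(!r) holds globally = False
First violation at position 2.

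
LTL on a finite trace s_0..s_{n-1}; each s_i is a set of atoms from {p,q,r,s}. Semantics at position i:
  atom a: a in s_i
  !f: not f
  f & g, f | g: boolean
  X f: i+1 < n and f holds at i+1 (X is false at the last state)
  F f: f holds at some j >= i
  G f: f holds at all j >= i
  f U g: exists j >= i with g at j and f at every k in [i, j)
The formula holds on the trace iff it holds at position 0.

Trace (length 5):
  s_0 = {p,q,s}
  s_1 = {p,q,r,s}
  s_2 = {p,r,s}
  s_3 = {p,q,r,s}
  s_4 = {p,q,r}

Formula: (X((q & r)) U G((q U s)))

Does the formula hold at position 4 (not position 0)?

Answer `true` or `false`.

s_0={p,q,s}: (X((q & r)) U G((q U s)))=False X((q & r))=True (q & r)=False q=True r=False G((q U s))=False (q U s)=True s=True
s_1={p,q,r,s}: (X((q & r)) U G((q U s)))=False X((q & r))=False (q & r)=True q=True r=True G((q U s))=False (q U s)=True s=True
s_2={p,r,s}: (X((q & r)) U G((q U s)))=False X((q & r))=True (q & r)=False q=False r=True G((q U s))=False (q U s)=True s=True
s_3={p,q,r,s}: (X((q & r)) U G((q U s)))=False X((q & r))=True (q & r)=True q=True r=True G((q U s))=False (q U s)=True s=True
s_4={p,q,r}: (X((q & r)) U G((q U s)))=False X((q & r))=False (q & r)=True q=True r=True G((q U s))=False (q U s)=False s=False
Evaluating at position 4: result = False

Answer: false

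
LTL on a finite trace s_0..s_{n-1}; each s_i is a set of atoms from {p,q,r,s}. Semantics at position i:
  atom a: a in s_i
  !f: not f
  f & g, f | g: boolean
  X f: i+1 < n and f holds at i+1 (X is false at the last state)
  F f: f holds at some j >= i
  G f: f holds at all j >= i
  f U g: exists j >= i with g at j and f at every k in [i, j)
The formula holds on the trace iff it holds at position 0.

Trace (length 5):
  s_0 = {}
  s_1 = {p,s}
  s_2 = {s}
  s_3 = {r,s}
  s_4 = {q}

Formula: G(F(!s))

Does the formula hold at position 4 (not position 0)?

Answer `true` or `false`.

Answer: true

Derivation:
s_0={}: G(F(!s))=True F(!s)=True !s=True s=False
s_1={p,s}: G(F(!s))=True F(!s)=True !s=False s=True
s_2={s}: G(F(!s))=True F(!s)=True !s=False s=True
s_3={r,s}: G(F(!s))=True F(!s)=True !s=False s=True
s_4={q}: G(F(!s))=True F(!s)=True !s=True s=False
Evaluating at position 4: result = True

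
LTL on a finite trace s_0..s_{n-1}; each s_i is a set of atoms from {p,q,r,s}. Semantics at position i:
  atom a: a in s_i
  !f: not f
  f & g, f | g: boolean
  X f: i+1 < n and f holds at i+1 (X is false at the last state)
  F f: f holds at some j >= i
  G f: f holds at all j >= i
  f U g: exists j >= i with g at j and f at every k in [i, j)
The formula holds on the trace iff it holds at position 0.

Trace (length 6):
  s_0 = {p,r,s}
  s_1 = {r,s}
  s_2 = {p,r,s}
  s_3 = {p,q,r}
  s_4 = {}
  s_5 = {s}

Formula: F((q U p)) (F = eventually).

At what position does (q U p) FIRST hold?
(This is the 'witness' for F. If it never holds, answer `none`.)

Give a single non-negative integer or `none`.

s_0={p,r,s}: (q U p)=True q=False p=True
s_1={r,s}: (q U p)=False q=False p=False
s_2={p,r,s}: (q U p)=True q=False p=True
s_3={p,q,r}: (q U p)=True q=True p=True
s_4={}: (q U p)=False q=False p=False
s_5={s}: (q U p)=False q=False p=False
F((q U p)) holds; first witness at position 0.

Answer: 0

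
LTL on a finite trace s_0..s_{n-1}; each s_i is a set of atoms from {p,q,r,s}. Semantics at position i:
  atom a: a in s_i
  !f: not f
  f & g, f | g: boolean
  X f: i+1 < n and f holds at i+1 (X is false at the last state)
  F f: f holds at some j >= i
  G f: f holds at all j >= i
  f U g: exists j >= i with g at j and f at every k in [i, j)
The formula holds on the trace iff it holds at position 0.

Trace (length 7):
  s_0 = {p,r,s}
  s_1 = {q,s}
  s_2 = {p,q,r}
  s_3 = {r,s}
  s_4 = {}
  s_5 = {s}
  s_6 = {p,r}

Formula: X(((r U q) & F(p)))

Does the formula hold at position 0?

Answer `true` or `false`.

s_0={p,r,s}: X(((r U q) & F(p)))=True ((r U q) & F(p))=True (r U q)=True r=True q=False F(p)=True p=True
s_1={q,s}: X(((r U q) & F(p)))=True ((r U q) & F(p))=True (r U q)=True r=False q=True F(p)=True p=False
s_2={p,q,r}: X(((r U q) & F(p)))=False ((r U q) & F(p))=True (r U q)=True r=True q=True F(p)=True p=True
s_3={r,s}: X(((r U q) & F(p)))=False ((r U q) & F(p))=False (r U q)=False r=True q=False F(p)=True p=False
s_4={}: X(((r U q) & F(p)))=False ((r U q) & F(p))=False (r U q)=False r=False q=False F(p)=True p=False
s_5={s}: X(((r U q) & F(p)))=False ((r U q) & F(p))=False (r U q)=False r=False q=False F(p)=True p=False
s_6={p,r}: X(((r U q) & F(p)))=False ((r U q) & F(p))=False (r U q)=False r=True q=False F(p)=True p=True

Answer: true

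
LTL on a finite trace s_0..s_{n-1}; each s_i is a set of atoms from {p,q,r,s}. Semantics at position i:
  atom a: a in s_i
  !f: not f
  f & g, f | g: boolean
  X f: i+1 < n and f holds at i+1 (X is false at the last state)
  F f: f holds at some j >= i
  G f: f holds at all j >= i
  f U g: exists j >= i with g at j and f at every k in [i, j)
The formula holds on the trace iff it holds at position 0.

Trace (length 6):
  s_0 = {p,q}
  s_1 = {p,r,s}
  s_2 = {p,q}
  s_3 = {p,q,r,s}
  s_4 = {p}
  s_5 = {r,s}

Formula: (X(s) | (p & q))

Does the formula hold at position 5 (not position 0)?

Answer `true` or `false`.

s_0={p,q}: (X(s) | (p & q))=True X(s)=True s=False (p & q)=True p=True q=True
s_1={p,r,s}: (X(s) | (p & q))=False X(s)=False s=True (p & q)=False p=True q=False
s_2={p,q}: (X(s) | (p & q))=True X(s)=True s=False (p & q)=True p=True q=True
s_3={p,q,r,s}: (X(s) | (p & q))=True X(s)=False s=True (p & q)=True p=True q=True
s_4={p}: (X(s) | (p & q))=True X(s)=True s=False (p & q)=False p=True q=False
s_5={r,s}: (X(s) | (p & q))=False X(s)=False s=True (p & q)=False p=False q=False
Evaluating at position 5: result = False

Answer: false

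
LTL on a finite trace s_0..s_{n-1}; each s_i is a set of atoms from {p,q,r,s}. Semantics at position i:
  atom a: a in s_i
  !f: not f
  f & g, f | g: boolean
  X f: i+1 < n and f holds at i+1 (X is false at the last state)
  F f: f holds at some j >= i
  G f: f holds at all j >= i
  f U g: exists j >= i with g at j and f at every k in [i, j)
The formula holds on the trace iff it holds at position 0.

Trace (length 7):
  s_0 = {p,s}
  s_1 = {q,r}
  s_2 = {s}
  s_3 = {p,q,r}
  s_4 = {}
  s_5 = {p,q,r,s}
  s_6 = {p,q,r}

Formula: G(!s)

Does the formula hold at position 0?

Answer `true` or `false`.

Answer: false

Derivation:
s_0={p,s}: G(!s)=False !s=False s=True
s_1={q,r}: G(!s)=False !s=True s=False
s_2={s}: G(!s)=False !s=False s=True
s_3={p,q,r}: G(!s)=False !s=True s=False
s_4={}: G(!s)=False !s=True s=False
s_5={p,q,r,s}: G(!s)=False !s=False s=True
s_6={p,q,r}: G(!s)=True !s=True s=False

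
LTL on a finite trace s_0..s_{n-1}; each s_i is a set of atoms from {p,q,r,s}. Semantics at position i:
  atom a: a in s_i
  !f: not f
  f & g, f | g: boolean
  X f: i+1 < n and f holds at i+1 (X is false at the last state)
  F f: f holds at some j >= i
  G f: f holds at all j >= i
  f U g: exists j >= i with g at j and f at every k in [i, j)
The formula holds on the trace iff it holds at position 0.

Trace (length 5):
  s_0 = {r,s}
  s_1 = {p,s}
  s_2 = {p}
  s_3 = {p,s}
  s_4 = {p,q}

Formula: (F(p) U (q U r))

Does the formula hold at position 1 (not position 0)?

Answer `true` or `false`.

Answer: false

Derivation:
s_0={r,s}: (F(p) U (q U r))=True F(p)=True p=False (q U r)=True q=False r=True
s_1={p,s}: (F(p) U (q U r))=False F(p)=True p=True (q U r)=False q=False r=False
s_2={p}: (F(p) U (q U r))=False F(p)=True p=True (q U r)=False q=False r=False
s_3={p,s}: (F(p) U (q U r))=False F(p)=True p=True (q U r)=False q=False r=False
s_4={p,q}: (F(p) U (q U r))=False F(p)=True p=True (q U r)=False q=True r=False
Evaluating at position 1: result = False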